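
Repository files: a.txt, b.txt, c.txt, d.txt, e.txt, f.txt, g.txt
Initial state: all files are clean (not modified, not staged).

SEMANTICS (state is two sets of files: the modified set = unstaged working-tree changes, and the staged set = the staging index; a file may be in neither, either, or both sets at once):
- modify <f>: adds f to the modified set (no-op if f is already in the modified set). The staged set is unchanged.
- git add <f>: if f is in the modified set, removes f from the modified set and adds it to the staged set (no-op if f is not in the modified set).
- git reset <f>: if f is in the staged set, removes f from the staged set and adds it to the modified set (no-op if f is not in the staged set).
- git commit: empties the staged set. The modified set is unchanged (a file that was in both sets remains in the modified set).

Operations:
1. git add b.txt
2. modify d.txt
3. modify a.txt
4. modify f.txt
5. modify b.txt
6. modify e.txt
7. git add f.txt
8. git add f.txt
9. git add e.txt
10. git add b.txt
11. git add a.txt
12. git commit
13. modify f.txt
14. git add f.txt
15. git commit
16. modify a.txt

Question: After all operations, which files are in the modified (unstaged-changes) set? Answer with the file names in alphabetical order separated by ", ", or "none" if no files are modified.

Answer: a.txt, d.txt

Derivation:
After op 1 (git add b.txt): modified={none} staged={none}
After op 2 (modify d.txt): modified={d.txt} staged={none}
After op 3 (modify a.txt): modified={a.txt, d.txt} staged={none}
After op 4 (modify f.txt): modified={a.txt, d.txt, f.txt} staged={none}
After op 5 (modify b.txt): modified={a.txt, b.txt, d.txt, f.txt} staged={none}
After op 6 (modify e.txt): modified={a.txt, b.txt, d.txt, e.txt, f.txt} staged={none}
After op 7 (git add f.txt): modified={a.txt, b.txt, d.txt, e.txt} staged={f.txt}
After op 8 (git add f.txt): modified={a.txt, b.txt, d.txt, e.txt} staged={f.txt}
After op 9 (git add e.txt): modified={a.txt, b.txt, d.txt} staged={e.txt, f.txt}
After op 10 (git add b.txt): modified={a.txt, d.txt} staged={b.txt, e.txt, f.txt}
After op 11 (git add a.txt): modified={d.txt} staged={a.txt, b.txt, e.txt, f.txt}
After op 12 (git commit): modified={d.txt} staged={none}
After op 13 (modify f.txt): modified={d.txt, f.txt} staged={none}
After op 14 (git add f.txt): modified={d.txt} staged={f.txt}
After op 15 (git commit): modified={d.txt} staged={none}
After op 16 (modify a.txt): modified={a.txt, d.txt} staged={none}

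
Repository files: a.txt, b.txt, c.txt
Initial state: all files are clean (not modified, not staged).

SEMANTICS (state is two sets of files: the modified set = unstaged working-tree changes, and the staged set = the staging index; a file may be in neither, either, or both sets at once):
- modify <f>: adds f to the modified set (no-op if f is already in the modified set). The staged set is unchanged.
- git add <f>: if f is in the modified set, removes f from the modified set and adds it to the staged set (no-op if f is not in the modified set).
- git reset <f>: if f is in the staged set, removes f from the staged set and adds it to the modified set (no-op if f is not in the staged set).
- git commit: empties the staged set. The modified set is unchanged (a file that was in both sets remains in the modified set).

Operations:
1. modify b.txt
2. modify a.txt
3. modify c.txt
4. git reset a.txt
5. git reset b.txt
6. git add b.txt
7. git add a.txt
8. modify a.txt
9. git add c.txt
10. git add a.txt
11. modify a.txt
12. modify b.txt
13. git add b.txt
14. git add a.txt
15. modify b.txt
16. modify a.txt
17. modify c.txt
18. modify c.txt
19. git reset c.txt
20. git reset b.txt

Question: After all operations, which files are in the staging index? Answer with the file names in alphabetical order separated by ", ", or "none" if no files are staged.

Answer: a.txt

Derivation:
After op 1 (modify b.txt): modified={b.txt} staged={none}
After op 2 (modify a.txt): modified={a.txt, b.txt} staged={none}
After op 3 (modify c.txt): modified={a.txt, b.txt, c.txt} staged={none}
After op 4 (git reset a.txt): modified={a.txt, b.txt, c.txt} staged={none}
After op 5 (git reset b.txt): modified={a.txt, b.txt, c.txt} staged={none}
After op 6 (git add b.txt): modified={a.txt, c.txt} staged={b.txt}
After op 7 (git add a.txt): modified={c.txt} staged={a.txt, b.txt}
After op 8 (modify a.txt): modified={a.txt, c.txt} staged={a.txt, b.txt}
After op 9 (git add c.txt): modified={a.txt} staged={a.txt, b.txt, c.txt}
After op 10 (git add a.txt): modified={none} staged={a.txt, b.txt, c.txt}
After op 11 (modify a.txt): modified={a.txt} staged={a.txt, b.txt, c.txt}
After op 12 (modify b.txt): modified={a.txt, b.txt} staged={a.txt, b.txt, c.txt}
After op 13 (git add b.txt): modified={a.txt} staged={a.txt, b.txt, c.txt}
After op 14 (git add a.txt): modified={none} staged={a.txt, b.txt, c.txt}
After op 15 (modify b.txt): modified={b.txt} staged={a.txt, b.txt, c.txt}
After op 16 (modify a.txt): modified={a.txt, b.txt} staged={a.txt, b.txt, c.txt}
After op 17 (modify c.txt): modified={a.txt, b.txt, c.txt} staged={a.txt, b.txt, c.txt}
After op 18 (modify c.txt): modified={a.txt, b.txt, c.txt} staged={a.txt, b.txt, c.txt}
After op 19 (git reset c.txt): modified={a.txt, b.txt, c.txt} staged={a.txt, b.txt}
After op 20 (git reset b.txt): modified={a.txt, b.txt, c.txt} staged={a.txt}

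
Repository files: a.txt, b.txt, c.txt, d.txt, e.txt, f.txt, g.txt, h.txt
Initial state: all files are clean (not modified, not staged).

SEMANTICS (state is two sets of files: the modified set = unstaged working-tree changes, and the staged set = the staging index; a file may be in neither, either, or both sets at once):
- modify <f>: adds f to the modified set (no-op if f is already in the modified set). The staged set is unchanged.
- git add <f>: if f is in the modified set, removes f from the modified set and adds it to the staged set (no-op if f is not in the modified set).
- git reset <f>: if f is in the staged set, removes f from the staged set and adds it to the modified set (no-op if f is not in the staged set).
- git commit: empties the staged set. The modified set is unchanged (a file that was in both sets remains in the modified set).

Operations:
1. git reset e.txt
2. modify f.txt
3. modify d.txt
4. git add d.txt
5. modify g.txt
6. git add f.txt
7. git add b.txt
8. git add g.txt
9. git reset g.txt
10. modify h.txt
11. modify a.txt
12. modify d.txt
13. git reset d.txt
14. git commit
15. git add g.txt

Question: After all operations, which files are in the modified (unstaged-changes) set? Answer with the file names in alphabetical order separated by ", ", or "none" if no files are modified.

After op 1 (git reset e.txt): modified={none} staged={none}
After op 2 (modify f.txt): modified={f.txt} staged={none}
After op 3 (modify d.txt): modified={d.txt, f.txt} staged={none}
After op 4 (git add d.txt): modified={f.txt} staged={d.txt}
After op 5 (modify g.txt): modified={f.txt, g.txt} staged={d.txt}
After op 6 (git add f.txt): modified={g.txt} staged={d.txt, f.txt}
After op 7 (git add b.txt): modified={g.txt} staged={d.txt, f.txt}
After op 8 (git add g.txt): modified={none} staged={d.txt, f.txt, g.txt}
After op 9 (git reset g.txt): modified={g.txt} staged={d.txt, f.txt}
After op 10 (modify h.txt): modified={g.txt, h.txt} staged={d.txt, f.txt}
After op 11 (modify a.txt): modified={a.txt, g.txt, h.txt} staged={d.txt, f.txt}
After op 12 (modify d.txt): modified={a.txt, d.txt, g.txt, h.txt} staged={d.txt, f.txt}
After op 13 (git reset d.txt): modified={a.txt, d.txt, g.txt, h.txt} staged={f.txt}
After op 14 (git commit): modified={a.txt, d.txt, g.txt, h.txt} staged={none}
After op 15 (git add g.txt): modified={a.txt, d.txt, h.txt} staged={g.txt}

Answer: a.txt, d.txt, h.txt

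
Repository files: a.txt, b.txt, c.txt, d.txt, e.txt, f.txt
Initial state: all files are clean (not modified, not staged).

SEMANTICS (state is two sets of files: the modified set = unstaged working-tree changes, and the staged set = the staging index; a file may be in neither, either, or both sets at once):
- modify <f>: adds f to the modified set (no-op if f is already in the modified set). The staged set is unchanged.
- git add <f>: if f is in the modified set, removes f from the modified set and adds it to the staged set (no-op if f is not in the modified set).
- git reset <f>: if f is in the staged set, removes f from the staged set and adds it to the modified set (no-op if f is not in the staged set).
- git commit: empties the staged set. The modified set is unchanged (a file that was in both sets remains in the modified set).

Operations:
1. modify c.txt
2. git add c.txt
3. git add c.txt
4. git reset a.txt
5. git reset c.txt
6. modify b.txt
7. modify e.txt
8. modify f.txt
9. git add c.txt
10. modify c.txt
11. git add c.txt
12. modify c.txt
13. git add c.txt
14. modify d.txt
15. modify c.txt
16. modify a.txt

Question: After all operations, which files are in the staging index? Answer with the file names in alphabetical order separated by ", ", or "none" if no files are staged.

After op 1 (modify c.txt): modified={c.txt} staged={none}
After op 2 (git add c.txt): modified={none} staged={c.txt}
After op 3 (git add c.txt): modified={none} staged={c.txt}
After op 4 (git reset a.txt): modified={none} staged={c.txt}
After op 5 (git reset c.txt): modified={c.txt} staged={none}
After op 6 (modify b.txt): modified={b.txt, c.txt} staged={none}
After op 7 (modify e.txt): modified={b.txt, c.txt, e.txt} staged={none}
After op 8 (modify f.txt): modified={b.txt, c.txt, e.txt, f.txt} staged={none}
After op 9 (git add c.txt): modified={b.txt, e.txt, f.txt} staged={c.txt}
After op 10 (modify c.txt): modified={b.txt, c.txt, e.txt, f.txt} staged={c.txt}
After op 11 (git add c.txt): modified={b.txt, e.txt, f.txt} staged={c.txt}
After op 12 (modify c.txt): modified={b.txt, c.txt, e.txt, f.txt} staged={c.txt}
After op 13 (git add c.txt): modified={b.txt, e.txt, f.txt} staged={c.txt}
After op 14 (modify d.txt): modified={b.txt, d.txt, e.txt, f.txt} staged={c.txt}
After op 15 (modify c.txt): modified={b.txt, c.txt, d.txt, e.txt, f.txt} staged={c.txt}
After op 16 (modify a.txt): modified={a.txt, b.txt, c.txt, d.txt, e.txt, f.txt} staged={c.txt}

Answer: c.txt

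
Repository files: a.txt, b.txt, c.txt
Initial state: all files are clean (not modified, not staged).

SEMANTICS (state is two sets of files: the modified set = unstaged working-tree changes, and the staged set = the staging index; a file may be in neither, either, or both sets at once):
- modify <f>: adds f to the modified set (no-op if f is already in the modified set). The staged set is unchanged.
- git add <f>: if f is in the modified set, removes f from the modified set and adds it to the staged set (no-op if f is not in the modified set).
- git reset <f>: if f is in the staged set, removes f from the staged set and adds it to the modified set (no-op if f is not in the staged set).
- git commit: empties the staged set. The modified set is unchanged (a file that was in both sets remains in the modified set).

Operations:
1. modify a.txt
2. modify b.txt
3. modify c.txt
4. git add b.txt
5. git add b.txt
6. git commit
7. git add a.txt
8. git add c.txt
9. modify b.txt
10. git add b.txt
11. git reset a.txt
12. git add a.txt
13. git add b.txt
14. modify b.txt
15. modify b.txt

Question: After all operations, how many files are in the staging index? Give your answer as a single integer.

Answer: 3

Derivation:
After op 1 (modify a.txt): modified={a.txt} staged={none}
After op 2 (modify b.txt): modified={a.txt, b.txt} staged={none}
After op 3 (modify c.txt): modified={a.txt, b.txt, c.txt} staged={none}
After op 4 (git add b.txt): modified={a.txt, c.txt} staged={b.txt}
After op 5 (git add b.txt): modified={a.txt, c.txt} staged={b.txt}
After op 6 (git commit): modified={a.txt, c.txt} staged={none}
After op 7 (git add a.txt): modified={c.txt} staged={a.txt}
After op 8 (git add c.txt): modified={none} staged={a.txt, c.txt}
After op 9 (modify b.txt): modified={b.txt} staged={a.txt, c.txt}
After op 10 (git add b.txt): modified={none} staged={a.txt, b.txt, c.txt}
After op 11 (git reset a.txt): modified={a.txt} staged={b.txt, c.txt}
After op 12 (git add a.txt): modified={none} staged={a.txt, b.txt, c.txt}
After op 13 (git add b.txt): modified={none} staged={a.txt, b.txt, c.txt}
After op 14 (modify b.txt): modified={b.txt} staged={a.txt, b.txt, c.txt}
After op 15 (modify b.txt): modified={b.txt} staged={a.txt, b.txt, c.txt}
Final staged set: {a.txt, b.txt, c.txt} -> count=3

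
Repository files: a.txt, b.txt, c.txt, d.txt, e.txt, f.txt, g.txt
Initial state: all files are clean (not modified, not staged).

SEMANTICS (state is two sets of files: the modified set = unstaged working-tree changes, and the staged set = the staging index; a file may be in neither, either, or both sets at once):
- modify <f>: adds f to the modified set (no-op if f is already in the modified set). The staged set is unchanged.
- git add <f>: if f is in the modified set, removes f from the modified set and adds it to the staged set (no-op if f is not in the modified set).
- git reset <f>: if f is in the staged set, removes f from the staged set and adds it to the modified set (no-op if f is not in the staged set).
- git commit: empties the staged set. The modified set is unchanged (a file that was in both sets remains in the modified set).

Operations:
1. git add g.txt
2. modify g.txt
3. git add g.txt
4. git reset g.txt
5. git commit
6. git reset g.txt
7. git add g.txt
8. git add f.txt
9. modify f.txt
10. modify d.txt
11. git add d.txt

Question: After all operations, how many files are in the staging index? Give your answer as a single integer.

Answer: 2

Derivation:
After op 1 (git add g.txt): modified={none} staged={none}
After op 2 (modify g.txt): modified={g.txt} staged={none}
After op 3 (git add g.txt): modified={none} staged={g.txt}
After op 4 (git reset g.txt): modified={g.txt} staged={none}
After op 5 (git commit): modified={g.txt} staged={none}
After op 6 (git reset g.txt): modified={g.txt} staged={none}
After op 7 (git add g.txt): modified={none} staged={g.txt}
After op 8 (git add f.txt): modified={none} staged={g.txt}
After op 9 (modify f.txt): modified={f.txt} staged={g.txt}
After op 10 (modify d.txt): modified={d.txt, f.txt} staged={g.txt}
After op 11 (git add d.txt): modified={f.txt} staged={d.txt, g.txt}
Final staged set: {d.txt, g.txt} -> count=2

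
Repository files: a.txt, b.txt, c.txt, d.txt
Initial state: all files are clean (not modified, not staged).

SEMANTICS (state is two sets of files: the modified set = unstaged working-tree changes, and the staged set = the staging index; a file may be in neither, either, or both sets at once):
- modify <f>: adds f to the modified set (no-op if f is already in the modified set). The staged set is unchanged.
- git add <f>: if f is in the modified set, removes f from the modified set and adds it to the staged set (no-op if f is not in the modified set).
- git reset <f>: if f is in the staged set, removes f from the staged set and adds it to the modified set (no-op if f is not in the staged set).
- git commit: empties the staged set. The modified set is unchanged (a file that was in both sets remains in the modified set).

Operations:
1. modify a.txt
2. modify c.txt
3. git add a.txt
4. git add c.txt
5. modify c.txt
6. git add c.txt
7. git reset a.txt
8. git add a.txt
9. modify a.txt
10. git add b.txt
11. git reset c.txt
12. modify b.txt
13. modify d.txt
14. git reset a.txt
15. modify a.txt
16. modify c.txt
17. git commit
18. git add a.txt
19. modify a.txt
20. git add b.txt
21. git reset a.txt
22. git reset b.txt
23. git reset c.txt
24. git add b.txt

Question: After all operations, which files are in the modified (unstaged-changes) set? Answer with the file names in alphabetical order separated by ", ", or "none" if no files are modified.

After op 1 (modify a.txt): modified={a.txt} staged={none}
After op 2 (modify c.txt): modified={a.txt, c.txt} staged={none}
After op 3 (git add a.txt): modified={c.txt} staged={a.txt}
After op 4 (git add c.txt): modified={none} staged={a.txt, c.txt}
After op 5 (modify c.txt): modified={c.txt} staged={a.txt, c.txt}
After op 6 (git add c.txt): modified={none} staged={a.txt, c.txt}
After op 7 (git reset a.txt): modified={a.txt} staged={c.txt}
After op 8 (git add a.txt): modified={none} staged={a.txt, c.txt}
After op 9 (modify a.txt): modified={a.txt} staged={a.txt, c.txt}
After op 10 (git add b.txt): modified={a.txt} staged={a.txt, c.txt}
After op 11 (git reset c.txt): modified={a.txt, c.txt} staged={a.txt}
After op 12 (modify b.txt): modified={a.txt, b.txt, c.txt} staged={a.txt}
After op 13 (modify d.txt): modified={a.txt, b.txt, c.txt, d.txt} staged={a.txt}
After op 14 (git reset a.txt): modified={a.txt, b.txt, c.txt, d.txt} staged={none}
After op 15 (modify a.txt): modified={a.txt, b.txt, c.txt, d.txt} staged={none}
After op 16 (modify c.txt): modified={a.txt, b.txt, c.txt, d.txt} staged={none}
After op 17 (git commit): modified={a.txt, b.txt, c.txt, d.txt} staged={none}
After op 18 (git add a.txt): modified={b.txt, c.txt, d.txt} staged={a.txt}
After op 19 (modify a.txt): modified={a.txt, b.txt, c.txt, d.txt} staged={a.txt}
After op 20 (git add b.txt): modified={a.txt, c.txt, d.txt} staged={a.txt, b.txt}
After op 21 (git reset a.txt): modified={a.txt, c.txt, d.txt} staged={b.txt}
After op 22 (git reset b.txt): modified={a.txt, b.txt, c.txt, d.txt} staged={none}
After op 23 (git reset c.txt): modified={a.txt, b.txt, c.txt, d.txt} staged={none}
After op 24 (git add b.txt): modified={a.txt, c.txt, d.txt} staged={b.txt}

Answer: a.txt, c.txt, d.txt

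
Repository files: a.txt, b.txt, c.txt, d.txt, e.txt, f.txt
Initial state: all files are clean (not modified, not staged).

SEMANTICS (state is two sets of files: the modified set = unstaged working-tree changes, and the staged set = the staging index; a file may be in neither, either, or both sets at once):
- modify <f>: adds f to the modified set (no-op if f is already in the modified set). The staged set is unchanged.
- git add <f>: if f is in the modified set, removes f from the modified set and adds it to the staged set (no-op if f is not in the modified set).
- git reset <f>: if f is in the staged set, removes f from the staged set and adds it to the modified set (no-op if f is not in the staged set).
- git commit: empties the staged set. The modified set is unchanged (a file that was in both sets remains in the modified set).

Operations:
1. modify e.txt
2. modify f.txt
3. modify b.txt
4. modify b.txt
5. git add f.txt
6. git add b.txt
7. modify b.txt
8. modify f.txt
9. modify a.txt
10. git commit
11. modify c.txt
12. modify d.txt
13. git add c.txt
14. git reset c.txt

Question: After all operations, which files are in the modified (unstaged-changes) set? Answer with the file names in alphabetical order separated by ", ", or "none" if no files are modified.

After op 1 (modify e.txt): modified={e.txt} staged={none}
After op 2 (modify f.txt): modified={e.txt, f.txt} staged={none}
After op 3 (modify b.txt): modified={b.txt, e.txt, f.txt} staged={none}
After op 4 (modify b.txt): modified={b.txt, e.txt, f.txt} staged={none}
After op 5 (git add f.txt): modified={b.txt, e.txt} staged={f.txt}
After op 6 (git add b.txt): modified={e.txt} staged={b.txt, f.txt}
After op 7 (modify b.txt): modified={b.txt, e.txt} staged={b.txt, f.txt}
After op 8 (modify f.txt): modified={b.txt, e.txt, f.txt} staged={b.txt, f.txt}
After op 9 (modify a.txt): modified={a.txt, b.txt, e.txt, f.txt} staged={b.txt, f.txt}
After op 10 (git commit): modified={a.txt, b.txt, e.txt, f.txt} staged={none}
After op 11 (modify c.txt): modified={a.txt, b.txt, c.txt, e.txt, f.txt} staged={none}
After op 12 (modify d.txt): modified={a.txt, b.txt, c.txt, d.txt, e.txt, f.txt} staged={none}
After op 13 (git add c.txt): modified={a.txt, b.txt, d.txt, e.txt, f.txt} staged={c.txt}
After op 14 (git reset c.txt): modified={a.txt, b.txt, c.txt, d.txt, e.txt, f.txt} staged={none}

Answer: a.txt, b.txt, c.txt, d.txt, e.txt, f.txt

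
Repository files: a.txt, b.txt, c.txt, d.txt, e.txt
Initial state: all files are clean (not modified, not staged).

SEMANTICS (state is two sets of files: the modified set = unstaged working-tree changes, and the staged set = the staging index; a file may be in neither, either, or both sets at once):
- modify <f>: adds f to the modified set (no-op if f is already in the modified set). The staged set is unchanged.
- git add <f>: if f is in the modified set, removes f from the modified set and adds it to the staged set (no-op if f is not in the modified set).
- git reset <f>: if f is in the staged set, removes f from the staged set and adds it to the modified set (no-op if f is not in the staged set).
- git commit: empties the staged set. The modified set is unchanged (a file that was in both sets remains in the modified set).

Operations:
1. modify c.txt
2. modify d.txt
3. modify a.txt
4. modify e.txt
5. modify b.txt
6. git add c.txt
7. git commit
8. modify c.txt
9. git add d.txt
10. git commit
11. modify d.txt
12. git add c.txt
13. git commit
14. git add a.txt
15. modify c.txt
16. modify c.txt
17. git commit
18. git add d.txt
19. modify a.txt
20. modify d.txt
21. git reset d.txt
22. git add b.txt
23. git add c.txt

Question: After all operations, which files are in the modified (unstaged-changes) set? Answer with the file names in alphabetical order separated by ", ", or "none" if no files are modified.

After op 1 (modify c.txt): modified={c.txt} staged={none}
After op 2 (modify d.txt): modified={c.txt, d.txt} staged={none}
After op 3 (modify a.txt): modified={a.txt, c.txt, d.txt} staged={none}
After op 4 (modify e.txt): modified={a.txt, c.txt, d.txt, e.txt} staged={none}
After op 5 (modify b.txt): modified={a.txt, b.txt, c.txt, d.txt, e.txt} staged={none}
After op 6 (git add c.txt): modified={a.txt, b.txt, d.txt, e.txt} staged={c.txt}
After op 7 (git commit): modified={a.txt, b.txt, d.txt, e.txt} staged={none}
After op 8 (modify c.txt): modified={a.txt, b.txt, c.txt, d.txt, e.txt} staged={none}
After op 9 (git add d.txt): modified={a.txt, b.txt, c.txt, e.txt} staged={d.txt}
After op 10 (git commit): modified={a.txt, b.txt, c.txt, e.txt} staged={none}
After op 11 (modify d.txt): modified={a.txt, b.txt, c.txt, d.txt, e.txt} staged={none}
After op 12 (git add c.txt): modified={a.txt, b.txt, d.txt, e.txt} staged={c.txt}
After op 13 (git commit): modified={a.txt, b.txt, d.txt, e.txt} staged={none}
After op 14 (git add a.txt): modified={b.txt, d.txt, e.txt} staged={a.txt}
After op 15 (modify c.txt): modified={b.txt, c.txt, d.txt, e.txt} staged={a.txt}
After op 16 (modify c.txt): modified={b.txt, c.txt, d.txt, e.txt} staged={a.txt}
After op 17 (git commit): modified={b.txt, c.txt, d.txt, e.txt} staged={none}
After op 18 (git add d.txt): modified={b.txt, c.txt, e.txt} staged={d.txt}
After op 19 (modify a.txt): modified={a.txt, b.txt, c.txt, e.txt} staged={d.txt}
After op 20 (modify d.txt): modified={a.txt, b.txt, c.txt, d.txt, e.txt} staged={d.txt}
After op 21 (git reset d.txt): modified={a.txt, b.txt, c.txt, d.txt, e.txt} staged={none}
After op 22 (git add b.txt): modified={a.txt, c.txt, d.txt, e.txt} staged={b.txt}
After op 23 (git add c.txt): modified={a.txt, d.txt, e.txt} staged={b.txt, c.txt}

Answer: a.txt, d.txt, e.txt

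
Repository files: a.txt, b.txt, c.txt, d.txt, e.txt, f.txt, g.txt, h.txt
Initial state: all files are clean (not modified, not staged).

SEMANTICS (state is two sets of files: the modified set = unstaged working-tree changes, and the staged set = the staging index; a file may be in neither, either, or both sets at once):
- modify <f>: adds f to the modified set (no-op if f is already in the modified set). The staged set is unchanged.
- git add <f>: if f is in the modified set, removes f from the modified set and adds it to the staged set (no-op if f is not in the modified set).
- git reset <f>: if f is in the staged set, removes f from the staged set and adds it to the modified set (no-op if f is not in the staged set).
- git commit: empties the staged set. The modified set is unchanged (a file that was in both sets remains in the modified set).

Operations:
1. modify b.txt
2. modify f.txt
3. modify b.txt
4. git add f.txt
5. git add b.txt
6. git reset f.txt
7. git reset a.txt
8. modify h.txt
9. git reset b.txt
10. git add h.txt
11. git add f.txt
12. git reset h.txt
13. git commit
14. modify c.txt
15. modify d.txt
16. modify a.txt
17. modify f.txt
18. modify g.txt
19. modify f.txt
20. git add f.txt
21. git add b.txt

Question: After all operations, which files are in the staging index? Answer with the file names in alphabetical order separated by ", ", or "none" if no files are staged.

Answer: b.txt, f.txt

Derivation:
After op 1 (modify b.txt): modified={b.txt} staged={none}
After op 2 (modify f.txt): modified={b.txt, f.txt} staged={none}
After op 3 (modify b.txt): modified={b.txt, f.txt} staged={none}
After op 4 (git add f.txt): modified={b.txt} staged={f.txt}
After op 5 (git add b.txt): modified={none} staged={b.txt, f.txt}
After op 6 (git reset f.txt): modified={f.txt} staged={b.txt}
After op 7 (git reset a.txt): modified={f.txt} staged={b.txt}
After op 8 (modify h.txt): modified={f.txt, h.txt} staged={b.txt}
After op 9 (git reset b.txt): modified={b.txt, f.txt, h.txt} staged={none}
After op 10 (git add h.txt): modified={b.txt, f.txt} staged={h.txt}
After op 11 (git add f.txt): modified={b.txt} staged={f.txt, h.txt}
After op 12 (git reset h.txt): modified={b.txt, h.txt} staged={f.txt}
After op 13 (git commit): modified={b.txt, h.txt} staged={none}
After op 14 (modify c.txt): modified={b.txt, c.txt, h.txt} staged={none}
After op 15 (modify d.txt): modified={b.txt, c.txt, d.txt, h.txt} staged={none}
After op 16 (modify a.txt): modified={a.txt, b.txt, c.txt, d.txt, h.txt} staged={none}
After op 17 (modify f.txt): modified={a.txt, b.txt, c.txt, d.txt, f.txt, h.txt} staged={none}
After op 18 (modify g.txt): modified={a.txt, b.txt, c.txt, d.txt, f.txt, g.txt, h.txt} staged={none}
After op 19 (modify f.txt): modified={a.txt, b.txt, c.txt, d.txt, f.txt, g.txt, h.txt} staged={none}
After op 20 (git add f.txt): modified={a.txt, b.txt, c.txt, d.txt, g.txt, h.txt} staged={f.txt}
After op 21 (git add b.txt): modified={a.txt, c.txt, d.txt, g.txt, h.txt} staged={b.txt, f.txt}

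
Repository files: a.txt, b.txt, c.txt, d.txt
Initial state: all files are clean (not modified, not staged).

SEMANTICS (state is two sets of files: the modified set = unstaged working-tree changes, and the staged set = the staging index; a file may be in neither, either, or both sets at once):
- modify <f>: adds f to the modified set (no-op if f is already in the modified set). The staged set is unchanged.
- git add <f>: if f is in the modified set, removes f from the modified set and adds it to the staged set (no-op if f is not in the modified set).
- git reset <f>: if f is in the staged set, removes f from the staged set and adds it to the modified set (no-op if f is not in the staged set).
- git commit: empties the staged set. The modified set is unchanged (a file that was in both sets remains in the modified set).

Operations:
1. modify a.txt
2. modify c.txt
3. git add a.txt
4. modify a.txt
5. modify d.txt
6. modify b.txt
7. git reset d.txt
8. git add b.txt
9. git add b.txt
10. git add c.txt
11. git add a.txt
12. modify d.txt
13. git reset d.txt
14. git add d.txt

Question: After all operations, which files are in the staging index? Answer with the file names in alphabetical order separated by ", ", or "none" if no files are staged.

Answer: a.txt, b.txt, c.txt, d.txt

Derivation:
After op 1 (modify a.txt): modified={a.txt} staged={none}
After op 2 (modify c.txt): modified={a.txt, c.txt} staged={none}
After op 3 (git add a.txt): modified={c.txt} staged={a.txt}
After op 4 (modify a.txt): modified={a.txt, c.txt} staged={a.txt}
After op 5 (modify d.txt): modified={a.txt, c.txt, d.txt} staged={a.txt}
After op 6 (modify b.txt): modified={a.txt, b.txt, c.txt, d.txt} staged={a.txt}
After op 7 (git reset d.txt): modified={a.txt, b.txt, c.txt, d.txt} staged={a.txt}
After op 8 (git add b.txt): modified={a.txt, c.txt, d.txt} staged={a.txt, b.txt}
After op 9 (git add b.txt): modified={a.txt, c.txt, d.txt} staged={a.txt, b.txt}
After op 10 (git add c.txt): modified={a.txt, d.txt} staged={a.txt, b.txt, c.txt}
After op 11 (git add a.txt): modified={d.txt} staged={a.txt, b.txt, c.txt}
After op 12 (modify d.txt): modified={d.txt} staged={a.txt, b.txt, c.txt}
After op 13 (git reset d.txt): modified={d.txt} staged={a.txt, b.txt, c.txt}
After op 14 (git add d.txt): modified={none} staged={a.txt, b.txt, c.txt, d.txt}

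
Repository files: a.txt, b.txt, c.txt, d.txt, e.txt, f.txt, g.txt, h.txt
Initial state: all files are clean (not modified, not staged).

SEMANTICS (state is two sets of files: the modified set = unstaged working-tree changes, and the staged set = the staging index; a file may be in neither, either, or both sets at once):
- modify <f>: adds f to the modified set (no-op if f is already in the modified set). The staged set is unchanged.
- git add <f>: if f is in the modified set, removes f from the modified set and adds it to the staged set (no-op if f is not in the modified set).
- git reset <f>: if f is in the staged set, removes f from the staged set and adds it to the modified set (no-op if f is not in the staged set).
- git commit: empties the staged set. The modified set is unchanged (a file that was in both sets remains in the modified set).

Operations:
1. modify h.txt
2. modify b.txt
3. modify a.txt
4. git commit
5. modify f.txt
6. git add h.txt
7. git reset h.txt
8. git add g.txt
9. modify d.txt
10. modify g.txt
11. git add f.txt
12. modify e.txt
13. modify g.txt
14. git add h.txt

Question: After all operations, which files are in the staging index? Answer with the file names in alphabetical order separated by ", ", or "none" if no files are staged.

After op 1 (modify h.txt): modified={h.txt} staged={none}
After op 2 (modify b.txt): modified={b.txt, h.txt} staged={none}
After op 3 (modify a.txt): modified={a.txt, b.txt, h.txt} staged={none}
After op 4 (git commit): modified={a.txt, b.txt, h.txt} staged={none}
After op 5 (modify f.txt): modified={a.txt, b.txt, f.txt, h.txt} staged={none}
After op 6 (git add h.txt): modified={a.txt, b.txt, f.txt} staged={h.txt}
After op 7 (git reset h.txt): modified={a.txt, b.txt, f.txt, h.txt} staged={none}
After op 8 (git add g.txt): modified={a.txt, b.txt, f.txt, h.txt} staged={none}
After op 9 (modify d.txt): modified={a.txt, b.txt, d.txt, f.txt, h.txt} staged={none}
After op 10 (modify g.txt): modified={a.txt, b.txt, d.txt, f.txt, g.txt, h.txt} staged={none}
After op 11 (git add f.txt): modified={a.txt, b.txt, d.txt, g.txt, h.txt} staged={f.txt}
After op 12 (modify e.txt): modified={a.txt, b.txt, d.txt, e.txt, g.txt, h.txt} staged={f.txt}
After op 13 (modify g.txt): modified={a.txt, b.txt, d.txt, e.txt, g.txt, h.txt} staged={f.txt}
After op 14 (git add h.txt): modified={a.txt, b.txt, d.txt, e.txt, g.txt} staged={f.txt, h.txt}

Answer: f.txt, h.txt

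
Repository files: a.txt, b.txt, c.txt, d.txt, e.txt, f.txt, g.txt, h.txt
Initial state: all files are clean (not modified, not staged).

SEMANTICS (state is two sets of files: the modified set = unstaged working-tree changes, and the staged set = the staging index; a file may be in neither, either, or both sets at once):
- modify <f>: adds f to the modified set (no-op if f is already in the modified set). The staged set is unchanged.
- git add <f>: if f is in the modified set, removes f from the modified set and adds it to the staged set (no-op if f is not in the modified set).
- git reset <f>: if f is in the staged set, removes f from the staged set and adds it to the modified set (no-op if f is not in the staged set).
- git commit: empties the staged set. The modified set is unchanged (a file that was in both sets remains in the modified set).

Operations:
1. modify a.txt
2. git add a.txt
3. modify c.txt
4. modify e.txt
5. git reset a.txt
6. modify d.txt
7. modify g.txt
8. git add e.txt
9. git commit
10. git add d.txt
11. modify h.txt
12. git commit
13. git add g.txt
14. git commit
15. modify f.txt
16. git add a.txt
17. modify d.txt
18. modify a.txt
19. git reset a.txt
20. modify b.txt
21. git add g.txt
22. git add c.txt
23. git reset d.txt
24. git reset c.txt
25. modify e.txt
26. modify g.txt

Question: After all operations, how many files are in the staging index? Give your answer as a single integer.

Answer: 0

Derivation:
After op 1 (modify a.txt): modified={a.txt} staged={none}
After op 2 (git add a.txt): modified={none} staged={a.txt}
After op 3 (modify c.txt): modified={c.txt} staged={a.txt}
After op 4 (modify e.txt): modified={c.txt, e.txt} staged={a.txt}
After op 5 (git reset a.txt): modified={a.txt, c.txt, e.txt} staged={none}
After op 6 (modify d.txt): modified={a.txt, c.txt, d.txt, e.txt} staged={none}
After op 7 (modify g.txt): modified={a.txt, c.txt, d.txt, e.txt, g.txt} staged={none}
After op 8 (git add e.txt): modified={a.txt, c.txt, d.txt, g.txt} staged={e.txt}
After op 9 (git commit): modified={a.txt, c.txt, d.txt, g.txt} staged={none}
After op 10 (git add d.txt): modified={a.txt, c.txt, g.txt} staged={d.txt}
After op 11 (modify h.txt): modified={a.txt, c.txt, g.txt, h.txt} staged={d.txt}
After op 12 (git commit): modified={a.txt, c.txt, g.txt, h.txt} staged={none}
After op 13 (git add g.txt): modified={a.txt, c.txt, h.txt} staged={g.txt}
After op 14 (git commit): modified={a.txt, c.txt, h.txt} staged={none}
After op 15 (modify f.txt): modified={a.txt, c.txt, f.txt, h.txt} staged={none}
After op 16 (git add a.txt): modified={c.txt, f.txt, h.txt} staged={a.txt}
After op 17 (modify d.txt): modified={c.txt, d.txt, f.txt, h.txt} staged={a.txt}
After op 18 (modify a.txt): modified={a.txt, c.txt, d.txt, f.txt, h.txt} staged={a.txt}
After op 19 (git reset a.txt): modified={a.txt, c.txt, d.txt, f.txt, h.txt} staged={none}
After op 20 (modify b.txt): modified={a.txt, b.txt, c.txt, d.txt, f.txt, h.txt} staged={none}
After op 21 (git add g.txt): modified={a.txt, b.txt, c.txt, d.txt, f.txt, h.txt} staged={none}
After op 22 (git add c.txt): modified={a.txt, b.txt, d.txt, f.txt, h.txt} staged={c.txt}
After op 23 (git reset d.txt): modified={a.txt, b.txt, d.txt, f.txt, h.txt} staged={c.txt}
After op 24 (git reset c.txt): modified={a.txt, b.txt, c.txt, d.txt, f.txt, h.txt} staged={none}
After op 25 (modify e.txt): modified={a.txt, b.txt, c.txt, d.txt, e.txt, f.txt, h.txt} staged={none}
After op 26 (modify g.txt): modified={a.txt, b.txt, c.txt, d.txt, e.txt, f.txt, g.txt, h.txt} staged={none}
Final staged set: {none} -> count=0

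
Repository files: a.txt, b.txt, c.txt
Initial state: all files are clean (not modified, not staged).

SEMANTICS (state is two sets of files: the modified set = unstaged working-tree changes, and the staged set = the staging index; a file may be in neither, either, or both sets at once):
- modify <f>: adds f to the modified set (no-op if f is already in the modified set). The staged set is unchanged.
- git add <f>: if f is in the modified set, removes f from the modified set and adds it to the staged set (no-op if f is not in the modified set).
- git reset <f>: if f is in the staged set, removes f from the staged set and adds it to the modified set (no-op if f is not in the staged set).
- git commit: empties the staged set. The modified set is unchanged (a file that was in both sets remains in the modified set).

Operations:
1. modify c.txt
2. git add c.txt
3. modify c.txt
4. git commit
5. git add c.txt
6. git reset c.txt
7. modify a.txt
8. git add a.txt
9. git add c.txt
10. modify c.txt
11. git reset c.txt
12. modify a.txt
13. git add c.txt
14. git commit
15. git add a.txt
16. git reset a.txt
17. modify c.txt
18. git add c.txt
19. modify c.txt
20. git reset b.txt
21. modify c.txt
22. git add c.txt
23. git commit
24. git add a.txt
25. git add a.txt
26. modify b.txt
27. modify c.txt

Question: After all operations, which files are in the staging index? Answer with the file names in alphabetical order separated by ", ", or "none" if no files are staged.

Answer: a.txt

Derivation:
After op 1 (modify c.txt): modified={c.txt} staged={none}
After op 2 (git add c.txt): modified={none} staged={c.txt}
After op 3 (modify c.txt): modified={c.txt} staged={c.txt}
After op 4 (git commit): modified={c.txt} staged={none}
After op 5 (git add c.txt): modified={none} staged={c.txt}
After op 6 (git reset c.txt): modified={c.txt} staged={none}
After op 7 (modify a.txt): modified={a.txt, c.txt} staged={none}
After op 8 (git add a.txt): modified={c.txt} staged={a.txt}
After op 9 (git add c.txt): modified={none} staged={a.txt, c.txt}
After op 10 (modify c.txt): modified={c.txt} staged={a.txt, c.txt}
After op 11 (git reset c.txt): modified={c.txt} staged={a.txt}
After op 12 (modify a.txt): modified={a.txt, c.txt} staged={a.txt}
After op 13 (git add c.txt): modified={a.txt} staged={a.txt, c.txt}
After op 14 (git commit): modified={a.txt} staged={none}
After op 15 (git add a.txt): modified={none} staged={a.txt}
After op 16 (git reset a.txt): modified={a.txt} staged={none}
After op 17 (modify c.txt): modified={a.txt, c.txt} staged={none}
After op 18 (git add c.txt): modified={a.txt} staged={c.txt}
After op 19 (modify c.txt): modified={a.txt, c.txt} staged={c.txt}
After op 20 (git reset b.txt): modified={a.txt, c.txt} staged={c.txt}
After op 21 (modify c.txt): modified={a.txt, c.txt} staged={c.txt}
After op 22 (git add c.txt): modified={a.txt} staged={c.txt}
After op 23 (git commit): modified={a.txt} staged={none}
After op 24 (git add a.txt): modified={none} staged={a.txt}
After op 25 (git add a.txt): modified={none} staged={a.txt}
After op 26 (modify b.txt): modified={b.txt} staged={a.txt}
After op 27 (modify c.txt): modified={b.txt, c.txt} staged={a.txt}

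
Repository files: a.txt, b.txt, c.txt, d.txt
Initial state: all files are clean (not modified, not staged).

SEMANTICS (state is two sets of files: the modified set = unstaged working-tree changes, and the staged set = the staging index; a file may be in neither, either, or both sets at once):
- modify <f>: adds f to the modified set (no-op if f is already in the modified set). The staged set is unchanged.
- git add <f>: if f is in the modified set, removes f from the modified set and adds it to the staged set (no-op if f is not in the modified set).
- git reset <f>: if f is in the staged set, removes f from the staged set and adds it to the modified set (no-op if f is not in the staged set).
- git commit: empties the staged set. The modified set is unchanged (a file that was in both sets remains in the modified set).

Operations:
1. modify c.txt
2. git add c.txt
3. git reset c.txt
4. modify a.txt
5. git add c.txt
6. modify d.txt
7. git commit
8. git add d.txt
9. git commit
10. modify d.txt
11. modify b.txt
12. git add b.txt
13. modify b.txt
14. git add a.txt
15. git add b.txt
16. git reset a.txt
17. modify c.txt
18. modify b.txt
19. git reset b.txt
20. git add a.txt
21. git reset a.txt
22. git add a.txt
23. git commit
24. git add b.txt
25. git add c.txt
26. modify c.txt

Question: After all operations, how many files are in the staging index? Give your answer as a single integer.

Answer: 2

Derivation:
After op 1 (modify c.txt): modified={c.txt} staged={none}
After op 2 (git add c.txt): modified={none} staged={c.txt}
After op 3 (git reset c.txt): modified={c.txt} staged={none}
After op 4 (modify a.txt): modified={a.txt, c.txt} staged={none}
After op 5 (git add c.txt): modified={a.txt} staged={c.txt}
After op 6 (modify d.txt): modified={a.txt, d.txt} staged={c.txt}
After op 7 (git commit): modified={a.txt, d.txt} staged={none}
After op 8 (git add d.txt): modified={a.txt} staged={d.txt}
After op 9 (git commit): modified={a.txt} staged={none}
After op 10 (modify d.txt): modified={a.txt, d.txt} staged={none}
After op 11 (modify b.txt): modified={a.txt, b.txt, d.txt} staged={none}
After op 12 (git add b.txt): modified={a.txt, d.txt} staged={b.txt}
After op 13 (modify b.txt): modified={a.txt, b.txt, d.txt} staged={b.txt}
After op 14 (git add a.txt): modified={b.txt, d.txt} staged={a.txt, b.txt}
After op 15 (git add b.txt): modified={d.txt} staged={a.txt, b.txt}
After op 16 (git reset a.txt): modified={a.txt, d.txt} staged={b.txt}
After op 17 (modify c.txt): modified={a.txt, c.txt, d.txt} staged={b.txt}
After op 18 (modify b.txt): modified={a.txt, b.txt, c.txt, d.txt} staged={b.txt}
After op 19 (git reset b.txt): modified={a.txt, b.txt, c.txt, d.txt} staged={none}
After op 20 (git add a.txt): modified={b.txt, c.txt, d.txt} staged={a.txt}
After op 21 (git reset a.txt): modified={a.txt, b.txt, c.txt, d.txt} staged={none}
After op 22 (git add a.txt): modified={b.txt, c.txt, d.txt} staged={a.txt}
After op 23 (git commit): modified={b.txt, c.txt, d.txt} staged={none}
After op 24 (git add b.txt): modified={c.txt, d.txt} staged={b.txt}
After op 25 (git add c.txt): modified={d.txt} staged={b.txt, c.txt}
After op 26 (modify c.txt): modified={c.txt, d.txt} staged={b.txt, c.txt}
Final staged set: {b.txt, c.txt} -> count=2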